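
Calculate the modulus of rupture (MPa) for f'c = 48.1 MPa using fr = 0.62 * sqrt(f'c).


fr = 0.62 * sqrt(48.1)
= 4.3 MPa

4.3


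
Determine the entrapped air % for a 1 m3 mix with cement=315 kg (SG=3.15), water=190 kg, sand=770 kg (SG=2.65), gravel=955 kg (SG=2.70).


Vol cement = 315 / (3.15 * 1000) = 0.1 m3
Vol water = 190 / 1000 = 0.19 m3
Vol sand = 770 / (2.65 * 1000) = 0.290566 m3
Vol gravel = 955 / (2.70 * 1000) = 0.353704 m3
Total solid + water volume = 0.93427 m3
Air = (1 - 0.93427) * 100 = 6.57%

6.57


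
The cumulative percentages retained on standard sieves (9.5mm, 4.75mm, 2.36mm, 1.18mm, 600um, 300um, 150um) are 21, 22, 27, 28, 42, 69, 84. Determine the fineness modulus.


FM = sum(cumulative % retained) / 100
= 293 / 100
= 2.93

2.93


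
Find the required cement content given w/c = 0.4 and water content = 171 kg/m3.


Cement = water / (w/c)
= 171 / 0.4
= 427.5 kg/m3

427.5


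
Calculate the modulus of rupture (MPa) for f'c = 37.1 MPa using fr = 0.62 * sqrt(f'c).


fr = 0.62 * sqrt(37.1)
= 3.776 MPa

3.776


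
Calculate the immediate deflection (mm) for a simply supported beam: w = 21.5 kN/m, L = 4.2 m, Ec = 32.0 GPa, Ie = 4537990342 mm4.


Convert: L = 4.2 m = 4200 mm, Ec = 32.0 GPa = 32000 MPa
delta = 5 * 21.5 * 4200^4 / (384 * 32000 * 4537990342)
= 0.6 mm

0.6


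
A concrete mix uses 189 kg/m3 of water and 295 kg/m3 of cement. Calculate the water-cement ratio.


w/c = water / cement
w/c = 189 / 295 = 0.641

0.641


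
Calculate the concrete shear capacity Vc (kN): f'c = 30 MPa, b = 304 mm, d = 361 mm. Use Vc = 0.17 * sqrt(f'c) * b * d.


Vc = 0.17 * sqrt(30) * 304 * 361 / 1000
= 102.19 kN

102.19


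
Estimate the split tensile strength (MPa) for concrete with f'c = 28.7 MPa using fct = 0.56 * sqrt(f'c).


fct = 0.56 * sqrt(28.7)
= 0.56 * 5.357
= 3.0 MPa

3.0


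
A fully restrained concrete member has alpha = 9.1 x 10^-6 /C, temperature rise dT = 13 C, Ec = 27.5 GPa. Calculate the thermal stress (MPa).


sigma = alpha * dT * Ec
= 9.1e-6 * 13 * 27.5 * 1000
= 3.253 MPa

3.253


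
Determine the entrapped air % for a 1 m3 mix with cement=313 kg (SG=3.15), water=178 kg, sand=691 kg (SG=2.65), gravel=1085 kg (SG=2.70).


Vol cement = 313 / (3.15 * 1000) = 0.099365 m3
Vol water = 178 / 1000 = 0.178 m3
Vol sand = 691 / (2.65 * 1000) = 0.260755 m3
Vol gravel = 1085 / (2.70 * 1000) = 0.401852 m3
Total solid + water volume = 0.939972 m3
Air = (1 - 0.939972) * 100 = 6.0%

6.0


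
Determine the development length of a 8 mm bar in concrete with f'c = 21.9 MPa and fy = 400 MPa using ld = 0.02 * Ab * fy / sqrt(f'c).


Ab = pi * 8^2 / 4 = 50.265 mm2
ld = 0.02 * 50.265 * 400 / sqrt(21.9)
= 85.9 mm

85.9


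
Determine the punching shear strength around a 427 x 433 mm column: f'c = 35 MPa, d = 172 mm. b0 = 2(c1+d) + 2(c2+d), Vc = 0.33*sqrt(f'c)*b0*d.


b0 = 2*(427 + 172) + 2*(433 + 172) = 2408 mm
Vc = 0.33 * sqrt(35) * 2408 * 172 / 1000
= 808.6 kN

808.6


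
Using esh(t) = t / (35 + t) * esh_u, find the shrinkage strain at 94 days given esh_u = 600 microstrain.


esh(94) = 94 / (35 + 94) * 600
= 94 / 129 * 600
= 437.2 microstrain

437.2


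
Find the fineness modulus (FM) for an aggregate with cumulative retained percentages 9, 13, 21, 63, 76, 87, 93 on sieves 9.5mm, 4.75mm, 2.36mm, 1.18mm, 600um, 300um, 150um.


FM = sum(cumulative % retained) / 100
= 362 / 100
= 3.62

3.62


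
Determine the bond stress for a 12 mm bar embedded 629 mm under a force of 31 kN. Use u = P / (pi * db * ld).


u = P / (pi * db * ld)
= 31 * 1000 / (pi * 12 * 629)
= 1.307 MPa

1.307


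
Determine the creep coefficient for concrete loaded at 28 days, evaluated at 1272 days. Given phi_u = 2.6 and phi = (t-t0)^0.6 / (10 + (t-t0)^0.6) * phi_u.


dt = 1272 - 28 = 1244
phi = 1244^0.6 / (10 + 1244^0.6) * 2.6
= 2.283

2.283


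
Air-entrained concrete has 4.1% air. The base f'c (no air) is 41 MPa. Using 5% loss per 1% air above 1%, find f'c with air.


Strength loss = (4.1 - 1) * 5 = 15.5%
f'c = 41 * (1 - 15.5/100)
= 34.64 MPa

34.64


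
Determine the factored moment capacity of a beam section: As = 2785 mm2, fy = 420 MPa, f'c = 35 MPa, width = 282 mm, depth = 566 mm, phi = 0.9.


a = As * fy / (0.85 * f'c * b)
= 2785 * 420 / (0.85 * 35 * 282)
= 139.4243 mm
Mn = As * fy * (d - a/2) / 10^6
= 580.5079 kN-m
phi*Mn = 0.9 * 580.5079 = 522.46 kN-m

522.46


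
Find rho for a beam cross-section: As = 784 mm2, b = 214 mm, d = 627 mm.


rho = As / (b * d)
= 784 / (214 * 627)
= 0.0058

0.0058


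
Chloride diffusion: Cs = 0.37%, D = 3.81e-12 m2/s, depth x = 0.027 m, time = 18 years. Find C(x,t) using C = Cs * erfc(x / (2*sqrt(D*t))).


t_seconds = 18 * 365.25 * 24 * 3600 = 568036800.0 s
arg = 0.027 / (2 * sqrt(3.81e-12 * 568036800.0))
= 0.2902
erfc(0.2902) = 0.6815
C = 0.37 * 0.6815 = 0.2522%

0.2522


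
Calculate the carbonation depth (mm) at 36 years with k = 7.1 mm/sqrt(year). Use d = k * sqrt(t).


depth = k * sqrt(t)
= 7.1 * sqrt(36)
= 42.6 mm

42.6


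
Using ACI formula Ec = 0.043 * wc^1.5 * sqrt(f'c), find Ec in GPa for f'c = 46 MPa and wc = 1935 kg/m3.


Ec = 0.043 * 1935^1.5 * sqrt(46) / 1000
= 24.82 GPa

24.82


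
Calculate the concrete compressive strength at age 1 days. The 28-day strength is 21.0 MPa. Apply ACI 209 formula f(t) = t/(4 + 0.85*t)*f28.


f(1) = 1 / (4 + 0.85 * 1) * 21.0
= 1 / 4.85 * 21.0
= 4.33 MPa

4.33


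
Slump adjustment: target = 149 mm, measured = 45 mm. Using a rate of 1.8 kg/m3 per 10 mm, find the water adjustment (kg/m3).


Difference = 149 - 45 = 104 mm
Water adjustment = 104 * 1.8 / 10 = 18.7 kg/m3

18.7


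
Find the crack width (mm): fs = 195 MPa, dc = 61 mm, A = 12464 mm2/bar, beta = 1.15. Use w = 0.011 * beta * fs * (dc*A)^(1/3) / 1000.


w = 0.011 * beta * fs * (dc * A)^(1/3) / 1000
= 0.011 * 1.15 * 195 * (61 * 12464)^(1/3) / 1000
= 0.225 mm

0.225


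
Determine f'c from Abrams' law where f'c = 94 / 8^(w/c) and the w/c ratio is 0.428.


f'c = 94 / 8^0.428
= 94 / 2.435
= 38.6 MPa

38.6


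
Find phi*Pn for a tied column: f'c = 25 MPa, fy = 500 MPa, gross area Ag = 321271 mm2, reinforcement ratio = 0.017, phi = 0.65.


Ast = rho * Ag = 0.017 * 321271 = 5461.607 mm2
phi*Pn = 0.65 * 0.80 * (0.85 * 25 * (321271 - 5461.607) + 500 * 5461.607) / 1000
= 4909.71 kN

4909.71


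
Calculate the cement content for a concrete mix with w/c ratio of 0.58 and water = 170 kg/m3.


Cement = water / (w/c)
= 170 / 0.58
= 293.1 kg/m3

293.1


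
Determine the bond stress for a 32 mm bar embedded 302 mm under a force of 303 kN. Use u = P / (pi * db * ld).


u = P / (pi * db * ld)
= 303 * 1000 / (pi * 32 * 302)
= 9.98 MPa

9.98


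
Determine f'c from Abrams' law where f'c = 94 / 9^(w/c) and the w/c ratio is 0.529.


f'c = 94 / 9^0.529
= 94 / 3.197
= 29.4 MPa

29.4


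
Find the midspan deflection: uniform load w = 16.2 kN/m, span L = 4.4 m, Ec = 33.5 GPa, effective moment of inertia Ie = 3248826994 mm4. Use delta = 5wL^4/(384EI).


Convert: L = 4.4 m = 4400 mm, Ec = 33.5 GPa = 33500 MPa
delta = 5 * 16.2 * 4400^4 / (384 * 33500 * 3248826994)
= 0.73 mm

0.73


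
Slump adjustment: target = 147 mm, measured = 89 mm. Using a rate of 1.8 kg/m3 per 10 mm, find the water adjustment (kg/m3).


Difference = 147 - 89 = 58 mm
Water adjustment = 58 * 1.8 / 10 = 10.4 kg/m3

10.4


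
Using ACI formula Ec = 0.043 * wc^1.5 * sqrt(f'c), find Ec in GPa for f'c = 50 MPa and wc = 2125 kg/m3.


Ec = 0.043 * 2125^1.5 * sqrt(50) / 1000
= 29.78 GPa

29.78


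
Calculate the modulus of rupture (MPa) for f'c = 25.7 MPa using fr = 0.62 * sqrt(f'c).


fr = 0.62 * sqrt(25.7)
= 3.143 MPa

3.143


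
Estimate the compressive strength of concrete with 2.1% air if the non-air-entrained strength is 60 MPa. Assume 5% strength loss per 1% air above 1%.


Strength loss = (2.1 - 1) * 5 = 5.5%
f'c = 60 * (1 - 5.5/100)
= 56.7 MPa

56.7


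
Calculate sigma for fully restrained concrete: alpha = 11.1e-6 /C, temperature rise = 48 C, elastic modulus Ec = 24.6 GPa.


sigma = alpha * dT * Ec
= 11.1e-6 * 48 * 24.6 * 1000
= 13.107 MPa

13.107


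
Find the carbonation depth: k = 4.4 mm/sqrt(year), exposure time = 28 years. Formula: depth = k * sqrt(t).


depth = k * sqrt(t)
= 4.4 * sqrt(28)
= 23.28 mm

23.28


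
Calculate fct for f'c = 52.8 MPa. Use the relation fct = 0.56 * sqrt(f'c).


fct = 0.56 * sqrt(52.8)
= 0.56 * 7.266
= 4.069 MPa

4.069


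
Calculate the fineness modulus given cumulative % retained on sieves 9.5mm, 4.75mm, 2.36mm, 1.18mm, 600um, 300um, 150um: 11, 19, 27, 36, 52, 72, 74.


FM = sum(cumulative % retained) / 100
= 291 / 100
= 2.91

2.91


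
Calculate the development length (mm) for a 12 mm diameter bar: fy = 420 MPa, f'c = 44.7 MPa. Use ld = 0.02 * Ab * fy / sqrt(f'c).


Ab = pi * 12^2 / 4 = 113.097 mm2
ld = 0.02 * 113.097 * 420 / sqrt(44.7)
= 142.1 mm

142.1


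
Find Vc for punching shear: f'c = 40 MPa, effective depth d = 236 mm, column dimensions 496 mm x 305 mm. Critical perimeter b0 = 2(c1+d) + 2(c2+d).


b0 = 2*(496 + 236) + 2*(305 + 236) = 2546 mm
Vc = 0.33 * sqrt(40) * 2546 * 236 / 1000
= 1254.05 kN

1254.05


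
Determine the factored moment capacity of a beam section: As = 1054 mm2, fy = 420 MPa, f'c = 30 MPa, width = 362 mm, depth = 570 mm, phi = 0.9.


a = As * fy / (0.85 * f'c * b)
= 1054 * 420 / (0.85 * 30 * 362)
= 47.9558 mm
Mn = As * fy * (d - a/2) / 10^6
= 241.7131 kN-m
phi*Mn = 0.9 * 241.7131 = 217.54 kN-m

217.54


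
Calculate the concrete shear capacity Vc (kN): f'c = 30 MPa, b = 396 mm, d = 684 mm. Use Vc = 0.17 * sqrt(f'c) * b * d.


Vc = 0.17 * sqrt(30) * 396 * 684 / 1000
= 252.21 kN

252.21


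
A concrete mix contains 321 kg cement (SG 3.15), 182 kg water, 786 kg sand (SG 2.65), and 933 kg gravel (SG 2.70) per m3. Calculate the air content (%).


Vol cement = 321 / (3.15 * 1000) = 0.101905 m3
Vol water = 182 / 1000 = 0.182 m3
Vol sand = 786 / (2.65 * 1000) = 0.296604 m3
Vol gravel = 933 / (2.70 * 1000) = 0.345556 m3
Total solid + water volume = 0.926064 m3
Air = (1 - 0.926064) * 100 = 7.39%

7.39


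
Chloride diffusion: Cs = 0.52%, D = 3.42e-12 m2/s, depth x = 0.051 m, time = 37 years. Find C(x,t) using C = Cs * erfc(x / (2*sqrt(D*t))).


t_seconds = 37 * 365.25 * 24 * 3600 = 1167631200.0 s
arg = 0.051 / (2 * sqrt(3.42e-12 * 1167631200.0))
= 0.4035
erfc(0.4035) = 0.5682
C = 0.52 * 0.5682 = 0.2955%

0.2955


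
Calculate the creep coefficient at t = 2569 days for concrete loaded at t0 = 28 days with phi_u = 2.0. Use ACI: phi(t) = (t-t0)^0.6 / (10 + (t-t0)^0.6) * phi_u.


dt = 2569 - 28 = 2541
phi = 2541^0.6 / (10 + 2541^0.6) * 2.0
= 1.834

1.834


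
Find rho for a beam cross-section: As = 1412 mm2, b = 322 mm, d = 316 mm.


rho = As / (b * d)
= 1412 / (322 * 316)
= 0.0139

0.0139


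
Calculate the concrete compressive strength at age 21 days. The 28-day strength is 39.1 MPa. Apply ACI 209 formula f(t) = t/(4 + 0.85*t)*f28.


f(21) = 21 / (4 + 0.85 * 21) * 39.1
= 21 / 21.85 * 39.1
= 37.58 MPa

37.58


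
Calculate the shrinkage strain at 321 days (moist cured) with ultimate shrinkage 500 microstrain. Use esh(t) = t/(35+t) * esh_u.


esh(321) = 321 / (35 + 321) * 500
= 321 / 356 * 500
= 450.8 microstrain

450.8


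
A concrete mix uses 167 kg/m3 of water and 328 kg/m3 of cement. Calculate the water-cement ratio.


w/c = water / cement
w/c = 167 / 328 = 0.509

0.509


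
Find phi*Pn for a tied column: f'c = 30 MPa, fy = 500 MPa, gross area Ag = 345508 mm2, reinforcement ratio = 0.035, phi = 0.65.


Ast = rho * Ag = 0.035 * 345508 = 12092.78 mm2
phi*Pn = 0.65 * 0.80 * (0.85 * 30 * (345508 - 12092.78) + 500 * 12092.78) / 1000
= 7565.21 kN

7565.21


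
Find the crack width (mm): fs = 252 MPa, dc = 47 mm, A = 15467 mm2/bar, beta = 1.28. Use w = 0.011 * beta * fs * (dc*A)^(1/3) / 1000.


w = 0.011 * beta * fs * (dc * A)^(1/3) / 1000
= 0.011 * 1.28 * 252 * (47 * 15467)^(1/3) / 1000
= 0.319 mm

0.319


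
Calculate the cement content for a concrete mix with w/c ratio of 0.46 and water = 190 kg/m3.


Cement = water / (w/c)
= 190 / 0.46
= 413.0 kg/m3

413.0


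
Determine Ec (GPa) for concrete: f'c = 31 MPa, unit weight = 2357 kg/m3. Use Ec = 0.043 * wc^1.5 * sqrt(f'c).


Ec = 0.043 * 2357^1.5 * sqrt(31) / 1000
= 27.4 GPa

27.4


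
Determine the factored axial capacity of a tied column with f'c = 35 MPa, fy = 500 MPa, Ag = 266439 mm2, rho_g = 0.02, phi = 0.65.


Ast = rho * Ag = 0.02 * 266439 = 5328.78 mm2
phi*Pn = 0.65 * 0.80 * (0.85 * 35 * (266439 - 5328.78) + 500 * 5328.78) / 1000
= 5424.86 kN

5424.86


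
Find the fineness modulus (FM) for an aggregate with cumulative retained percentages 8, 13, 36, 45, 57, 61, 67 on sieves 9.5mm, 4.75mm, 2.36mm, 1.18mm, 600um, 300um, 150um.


FM = sum(cumulative % retained) / 100
= 287 / 100
= 2.87

2.87


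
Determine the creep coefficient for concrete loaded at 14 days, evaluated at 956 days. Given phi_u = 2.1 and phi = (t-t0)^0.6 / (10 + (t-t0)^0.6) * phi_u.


dt = 956 - 14 = 942
phi = 942^0.6 / (10 + 942^0.6) * 2.1
= 1.804

1.804


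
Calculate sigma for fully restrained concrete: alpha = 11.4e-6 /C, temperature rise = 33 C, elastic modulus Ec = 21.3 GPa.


sigma = alpha * dT * Ec
= 11.4e-6 * 33 * 21.3 * 1000
= 8.013 MPa

8.013


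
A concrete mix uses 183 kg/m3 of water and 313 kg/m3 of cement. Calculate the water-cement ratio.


w/c = water / cement
w/c = 183 / 313 = 0.585

0.585


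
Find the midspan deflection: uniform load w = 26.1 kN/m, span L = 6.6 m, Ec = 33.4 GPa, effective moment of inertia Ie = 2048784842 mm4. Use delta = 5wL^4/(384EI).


Convert: L = 6.6 m = 6600 mm, Ec = 33.4 GPa = 33400 MPa
delta = 5 * 26.1 * 6600^4 / (384 * 33400 * 2048784842)
= 9.42 mm

9.42


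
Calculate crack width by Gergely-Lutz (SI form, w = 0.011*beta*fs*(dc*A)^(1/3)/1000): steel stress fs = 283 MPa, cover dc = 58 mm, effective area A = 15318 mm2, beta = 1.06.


w = 0.011 * beta * fs * (dc * A)^(1/3) / 1000
= 0.011 * 1.06 * 283 * (58 * 15318)^(1/3) / 1000
= 0.317 mm

0.317


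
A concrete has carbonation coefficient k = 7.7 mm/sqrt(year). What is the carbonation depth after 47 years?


depth = k * sqrt(t)
= 7.7 * sqrt(47)
= 52.79 mm

52.79


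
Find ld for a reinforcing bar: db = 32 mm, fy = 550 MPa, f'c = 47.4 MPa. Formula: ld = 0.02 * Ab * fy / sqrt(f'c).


Ab = pi * 32^2 / 4 = 804.248 mm2
ld = 0.02 * 804.248 * 550 / sqrt(47.4)
= 1285.0 mm

1285.0


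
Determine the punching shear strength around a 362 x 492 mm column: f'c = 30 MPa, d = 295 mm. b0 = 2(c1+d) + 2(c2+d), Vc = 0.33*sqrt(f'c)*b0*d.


b0 = 2*(362 + 295) + 2*(492 + 295) = 2888 mm
Vc = 0.33 * sqrt(30) * 2888 * 295 / 1000
= 1539.9 kN

1539.9


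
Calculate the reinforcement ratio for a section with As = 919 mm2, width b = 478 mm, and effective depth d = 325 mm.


rho = As / (b * d)
= 919 / (478 * 325)
= 0.0059

0.0059


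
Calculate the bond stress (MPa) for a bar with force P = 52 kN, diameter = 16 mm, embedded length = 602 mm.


u = P / (pi * db * ld)
= 52 * 1000 / (pi * 16 * 602)
= 1.718 MPa

1.718


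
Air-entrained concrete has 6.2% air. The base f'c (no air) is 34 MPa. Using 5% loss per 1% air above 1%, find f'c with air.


Strength loss = (6.2 - 1) * 5 = 26.0%
f'c = 34 * (1 - 26.0/100)
= 25.16 MPa

25.16


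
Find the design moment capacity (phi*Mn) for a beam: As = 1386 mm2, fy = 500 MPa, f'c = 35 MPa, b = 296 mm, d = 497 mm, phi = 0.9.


a = As * fy / (0.85 * f'c * b)
= 1386 * 500 / (0.85 * 35 * 296)
= 78.6963 mm
Mn = As * fy * (d - a/2) / 10^6
= 317.1527 kN-m
phi*Mn = 0.9 * 317.1527 = 285.44 kN-m

285.44


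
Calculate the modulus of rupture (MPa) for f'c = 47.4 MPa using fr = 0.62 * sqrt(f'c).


fr = 0.62 * sqrt(47.4)
= 4.269 MPa

4.269


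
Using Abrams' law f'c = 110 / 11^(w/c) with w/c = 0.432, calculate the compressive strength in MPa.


f'c = 110 / 11^0.432
= 110 / 2.818
= 39.04 MPa

39.04


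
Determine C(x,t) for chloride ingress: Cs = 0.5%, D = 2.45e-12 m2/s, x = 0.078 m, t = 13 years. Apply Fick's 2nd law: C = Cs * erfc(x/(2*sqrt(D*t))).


t_seconds = 13 * 365.25 * 24 * 3600 = 410248800.0 s
arg = 0.078 / (2 * sqrt(2.45e-12 * 410248800.0))
= 1.2301
erfc(1.2301) = 0.0819
C = 0.5 * 0.0819 = 0.041%

0.041


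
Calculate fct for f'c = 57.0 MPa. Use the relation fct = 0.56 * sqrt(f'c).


fct = 0.56 * sqrt(57.0)
= 0.56 * 7.55
= 4.228 MPa

4.228


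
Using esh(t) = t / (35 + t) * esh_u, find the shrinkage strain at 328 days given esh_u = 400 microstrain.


esh(328) = 328 / (35 + 328) * 400
= 328 / 363 * 400
= 361.4 microstrain

361.4


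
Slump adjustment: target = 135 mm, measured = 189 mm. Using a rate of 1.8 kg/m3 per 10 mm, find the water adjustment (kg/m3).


Difference = 135 - 189 = -54 mm
Water adjustment = -54 * 1.8 / 10 = -9.7 kg/m3

-9.7


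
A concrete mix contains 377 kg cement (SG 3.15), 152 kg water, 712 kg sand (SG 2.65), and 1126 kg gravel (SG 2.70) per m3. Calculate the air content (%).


Vol cement = 377 / (3.15 * 1000) = 0.119683 m3
Vol water = 152 / 1000 = 0.152 m3
Vol sand = 712 / (2.65 * 1000) = 0.268679 m3
Vol gravel = 1126 / (2.70 * 1000) = 0.417037 m3
Total solid + water volume = 0.957399 m3
Air = (1 - 0.957399) * 100 = 4.26%

4.26


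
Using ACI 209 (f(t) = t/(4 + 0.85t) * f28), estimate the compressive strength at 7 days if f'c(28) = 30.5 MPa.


f(7) = 7 / (4 + 0.85 * 7) * 30.5
= 7 / 9.95 * 30.5
= 21.46 MPa

21.46


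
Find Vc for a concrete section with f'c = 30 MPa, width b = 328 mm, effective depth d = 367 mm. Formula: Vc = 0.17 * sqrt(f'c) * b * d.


Vc = 0.17 * sqrt(30) * 328 * 367 / 1000
= 112.09 kN

112.09


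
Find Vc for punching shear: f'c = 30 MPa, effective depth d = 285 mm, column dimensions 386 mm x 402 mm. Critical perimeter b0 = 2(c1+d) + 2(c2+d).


b0 = 2*(386 + 285) + 2*(402 + 285) = 2716 mm
Vc = 0.33 * sqrt(30) * 2716 * 285 / 1000
= 1399.1 kN

1399.1


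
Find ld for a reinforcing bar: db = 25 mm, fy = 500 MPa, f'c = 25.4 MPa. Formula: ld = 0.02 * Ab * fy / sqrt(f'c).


Ab = pi * 25^2 / 4 = 490.874 mm2
ld = 0.02 * 490.874 * 500 / sqrt(25.4)
= 974.0 mm

974.0


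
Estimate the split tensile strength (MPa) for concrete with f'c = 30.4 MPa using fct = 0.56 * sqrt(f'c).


fct = 0.56 * sqrt(30.4)
= 0.56 * 5.514
= 3.088 MPa

3.088


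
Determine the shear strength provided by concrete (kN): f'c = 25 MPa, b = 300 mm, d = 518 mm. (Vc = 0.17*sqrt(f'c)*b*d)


Vc = 0.17 * sqrt(25) * 300 * 518 / 1000
= 132.09 kN

132.09


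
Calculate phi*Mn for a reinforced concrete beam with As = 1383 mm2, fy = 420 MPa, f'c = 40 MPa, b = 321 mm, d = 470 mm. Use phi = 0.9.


a = As * fy / (0.85 * f'c * b)
= 1383 * 420 / (0.85 * 40 * 321)
= 53.2216 mm
Mn = As * fy * (d - a/2) / 10^6
= 257.5471 kN-m
phi*Mn = 0.9 * 257.5471 = 231.79 kN-m

231.79


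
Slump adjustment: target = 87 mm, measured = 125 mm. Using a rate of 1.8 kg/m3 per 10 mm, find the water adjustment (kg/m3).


Difference = 87 - 125 = -38 mm
Water adjustment = -38 * 1.8 / 10 = -6.8 kg/m3

-6.8


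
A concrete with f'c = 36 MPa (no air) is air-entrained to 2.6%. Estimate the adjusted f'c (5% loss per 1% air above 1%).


Strength loss = (2.6 - 1) * 5 = 8.0%
f'c = 36 * (1 - 8.0/100)
= 33.12 MPa

33.12


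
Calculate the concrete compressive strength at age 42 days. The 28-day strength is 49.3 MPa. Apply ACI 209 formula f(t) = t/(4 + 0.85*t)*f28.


f(42) = 42 / (4 + 0.85 * 42) * 49.3
= 42 / 39.7 * 49.3
= 52.16 MPa

52.16


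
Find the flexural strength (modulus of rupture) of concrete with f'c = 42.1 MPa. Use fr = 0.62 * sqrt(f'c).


fr = 0.62 * sqrt(42.1)
= 4.023 MPa

4.023


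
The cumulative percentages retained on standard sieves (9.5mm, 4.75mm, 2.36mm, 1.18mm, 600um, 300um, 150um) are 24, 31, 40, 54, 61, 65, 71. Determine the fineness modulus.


FM = sum(cumulative % retained) / 100
= 346 / 100
= 3.46

3.46


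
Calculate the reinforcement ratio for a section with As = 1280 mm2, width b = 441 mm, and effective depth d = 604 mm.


rho = As / (b * d)
= 1280 / (441 * 604)
= 0.0048

0.0048


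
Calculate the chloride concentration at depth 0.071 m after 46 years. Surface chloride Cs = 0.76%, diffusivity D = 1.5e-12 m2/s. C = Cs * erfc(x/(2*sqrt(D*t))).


t_seconds = 46 * 365.25 * 24 * 3600 = 1451649600.0 s
arg = 0.071 / (2 * sqrt(1.5e-12 * 1451649600.0))
= 0.7608
erfc(0.7608) = 0.282
C = 0.76 * 0.282 = 0.2143%

0.2143


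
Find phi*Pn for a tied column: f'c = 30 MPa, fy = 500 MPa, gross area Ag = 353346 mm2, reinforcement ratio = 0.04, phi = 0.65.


Ast = rho * Ag = 0.04 * 353346 = 14133.84 mm2
phi*Pn = 0.65 * 0.80 * (0.85 * 30 * (353346 - 14133.84) + 500 * 14133.84) / 1000
= 8172.75 kN

8172.75


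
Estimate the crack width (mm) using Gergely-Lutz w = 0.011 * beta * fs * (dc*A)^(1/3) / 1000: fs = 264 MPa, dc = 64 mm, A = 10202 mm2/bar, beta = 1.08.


w = 0.011 * beta * fs * (dc * A)^(1/3) / 1000
= 0.011 * 1.08 * 264 * (64 * 10202)^(1/3) / 1000
= 0.272 mm

0.272


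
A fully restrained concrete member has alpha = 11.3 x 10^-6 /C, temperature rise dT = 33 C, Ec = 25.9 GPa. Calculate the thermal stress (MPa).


sigma = alpha * dT * Ec
= 11.3e-6 * 33 * 25.9 * 1000
= 9.658 MPa

9.658


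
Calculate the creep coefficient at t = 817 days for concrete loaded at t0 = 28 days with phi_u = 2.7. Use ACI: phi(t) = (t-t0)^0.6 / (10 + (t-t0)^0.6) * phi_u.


dt = 817 - 28 = 789
phi = 789^0.6 / (10 + 789^0.6) * 2.7
= 2.283

2.283


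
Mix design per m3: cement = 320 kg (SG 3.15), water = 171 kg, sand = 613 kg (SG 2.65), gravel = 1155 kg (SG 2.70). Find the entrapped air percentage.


Vol cement = 320 / (3.15 * 1000) = 0.101587 m3
Vol water = 171 / 1000 = 0.171 m3
Vol sand = 613 / (2.65 * 1000) = 0.231321 m3
Vol gravel = 1155 / (2.70 * 1000) = 0.427778 m3
Total solid + water volume = 0.931686 m3
Air = (1 - 0.931686) * 100 = 6.83%

6.83


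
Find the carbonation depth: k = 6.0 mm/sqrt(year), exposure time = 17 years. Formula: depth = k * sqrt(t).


depth = k * sqrt(t)
= 6.0 * sqrt(17)
= 24.74 mm

24.74


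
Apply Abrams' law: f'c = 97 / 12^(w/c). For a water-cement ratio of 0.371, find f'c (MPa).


f'c = 97 / 12^0.371
= 97 / 2.514
= 38.58 MPa

38.58


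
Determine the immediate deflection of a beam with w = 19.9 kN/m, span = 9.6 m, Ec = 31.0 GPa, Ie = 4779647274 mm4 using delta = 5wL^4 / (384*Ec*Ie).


Convert: L = 9.6 m = 9600 mm, Ec = 31.0 GPa = 31000 MPa
delta = 5 * 19.9 * 9600^4 / (384 * 31000 * 4779647274)
= 14.85 mm

14.85


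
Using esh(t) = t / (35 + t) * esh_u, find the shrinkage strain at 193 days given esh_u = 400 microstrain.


esh(193) = 193 / (35 + 193) * 400
= 193 / 228 * 400
= 338.6 microstrain

338.6


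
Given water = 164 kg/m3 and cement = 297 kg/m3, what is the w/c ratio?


w/c = water / cement
w/c = 164 / 297 = 0.552

0.552


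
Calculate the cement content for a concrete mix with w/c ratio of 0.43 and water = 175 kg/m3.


Cement = water / (w/c)
= 175 / 0.43
= 407.0 kg/m3

407.0


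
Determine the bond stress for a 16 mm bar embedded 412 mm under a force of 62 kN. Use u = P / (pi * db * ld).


u = P / (pi * db * ld)
= 62 * 1000 / (pi * 16 * 412)
= 2.994 MPa

2.994


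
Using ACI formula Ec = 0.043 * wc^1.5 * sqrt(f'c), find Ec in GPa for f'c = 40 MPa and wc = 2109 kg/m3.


Ec = 0.043 * 2109^1.5 * sqrt(40) / 1000
= 26.34 GPa

26.34


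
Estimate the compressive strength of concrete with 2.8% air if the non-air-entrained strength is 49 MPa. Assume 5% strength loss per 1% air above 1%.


Strength loss = (2.8 - 1) * 5 = 9.0%
f'c = 49 * (1 - 9.0/100)
= 44.59 MPa

44.59


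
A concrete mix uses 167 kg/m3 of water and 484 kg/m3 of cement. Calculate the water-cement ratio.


w/c = water / cement
w/c = 167 / 484 = 0.345

0.345


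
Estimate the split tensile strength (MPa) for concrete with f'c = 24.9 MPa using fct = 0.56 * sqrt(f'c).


fct = 0.56 * sqrt(24.9)
= 0.56 * 4.99
= 2.794 MPa

2.794


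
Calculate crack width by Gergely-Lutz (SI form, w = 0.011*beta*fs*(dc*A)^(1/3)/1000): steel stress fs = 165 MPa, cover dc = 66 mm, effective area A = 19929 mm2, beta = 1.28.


w = 0.011 * beta * fs * (dc * A)^(1/3) / 1000
= 0.011 * 1.28 * 165 * (66 * 19929)^(1/3) / 1000
= 0.255 mm

0.255


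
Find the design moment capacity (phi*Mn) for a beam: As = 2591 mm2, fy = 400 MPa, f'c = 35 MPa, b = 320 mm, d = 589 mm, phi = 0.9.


a = As * fy / (0.85 * f'c * b)
= 2591 * 400 / (0.85 * 35 * 320)
= 108.8655 mm
Mn = As * fy * (d - a/2) / 10^6
= 554.0255 kN-m
phi*Mn = 0.9 * 554.0255 = 498.62 kN-m

498.62


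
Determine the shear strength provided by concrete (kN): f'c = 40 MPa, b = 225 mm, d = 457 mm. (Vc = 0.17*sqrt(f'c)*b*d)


Vc = 0.17 * sqrt(40) * 225 * 457 / 1000
= 110.55 kN

110.55


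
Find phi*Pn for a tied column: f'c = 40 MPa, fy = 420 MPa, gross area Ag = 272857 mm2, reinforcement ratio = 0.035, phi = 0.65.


Ast = rho * Ag = 0.035 * 272857 = 9549.995 mm2
phi*Pn = 0.65 * 0.80 * (0.85 * 40 * (272857 - 9549.995) + 420 * 9549.995) / 1000
= 6740.99 kN

6740.99


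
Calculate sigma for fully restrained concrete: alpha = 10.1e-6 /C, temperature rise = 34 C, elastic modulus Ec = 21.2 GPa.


sigma = alpha * dT * Ec
= 10.1e-6 * 34 * 21.2 * 1000
= 7.28 MPa

7.28


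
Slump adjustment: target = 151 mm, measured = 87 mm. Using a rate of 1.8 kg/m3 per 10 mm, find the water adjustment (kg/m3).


Difference = 151 - 87 = 64 mm
Water adjustment = 64 * 1.8 / 10 = 11.5 kg/m3

11.5


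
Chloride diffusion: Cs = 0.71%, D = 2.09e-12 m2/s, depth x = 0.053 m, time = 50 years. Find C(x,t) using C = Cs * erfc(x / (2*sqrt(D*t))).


t_seconds = 50 * 365.25 * 24 * 3600 = 1577880000.0 s
arg = 0.053 / (2 * sqrt(2.09e-12 * 1577880000.0))
= 0.4615
erfc(0.4615) = 0.514
C = 0.71 * 0.514 = 0.3649%

0.3649


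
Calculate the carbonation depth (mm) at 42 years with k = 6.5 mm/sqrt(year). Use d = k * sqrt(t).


depth = k * sqrt(t)
= 6.5 * sqrt(42)
= 42.12 mm

42.12


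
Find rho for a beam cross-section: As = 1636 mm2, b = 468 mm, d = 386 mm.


rho = As / (b * d)
= 1636 / (468 * 386)
= 0.0091

0.0091


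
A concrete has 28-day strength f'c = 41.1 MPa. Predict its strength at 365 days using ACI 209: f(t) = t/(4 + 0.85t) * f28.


f(365) = 365 / (4 + 0.85 * 365) * 41.1
= 365 / 314.25 * 41.1
= 47.74 MPa

47.74


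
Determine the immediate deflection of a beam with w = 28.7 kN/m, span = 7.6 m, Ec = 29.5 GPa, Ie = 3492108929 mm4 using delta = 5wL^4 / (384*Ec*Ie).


Convert: L = 7.6 m = 7600 mm, Ec = 29.5 GPa = 29500 MPa
delta = 5 * 28.7 * 7600^4 / (384 * 29500 * 3492108929)
= 12.1 mm

12.1


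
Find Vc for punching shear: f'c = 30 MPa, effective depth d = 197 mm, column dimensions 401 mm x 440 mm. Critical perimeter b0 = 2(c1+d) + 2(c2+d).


b0 = 2*(401 + 197) + 2*(440 + 197) = 2470 mm
Vc = 0.33 * sqrt(30) * 2470 * 197 / 1000
= 879.5 kN

879.5


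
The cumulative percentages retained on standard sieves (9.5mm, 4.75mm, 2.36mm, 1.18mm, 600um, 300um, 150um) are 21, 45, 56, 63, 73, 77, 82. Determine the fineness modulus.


FM = sum(cumulative % retained) / 100
= 417 / 100
= 4.17

4.17


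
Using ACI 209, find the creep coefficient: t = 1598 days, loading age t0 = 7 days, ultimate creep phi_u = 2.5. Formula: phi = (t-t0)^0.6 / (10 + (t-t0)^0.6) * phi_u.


dt = 1598 - 7 = 1591
phi = 1591^0.6 / (10 + 1591^0.6) * 2.5
= 2.232

2.232


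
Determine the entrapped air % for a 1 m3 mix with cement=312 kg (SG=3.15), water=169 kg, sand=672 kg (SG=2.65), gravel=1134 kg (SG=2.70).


Vol cement = 312 / (3.15 * 1000) = 0.099048 m3
Vol water = 169 / 1000 = 0.169 m3
Vol sand = 672 / (2.65 * 1000) = 0.253585 m3
Vol gravel = 1134 / (2.70 * 1000) = 0.42 m3
Total solid + water volume = 0.941633 m3
Air = (1 - 0.941633) * 100 = 5.84%

5.84


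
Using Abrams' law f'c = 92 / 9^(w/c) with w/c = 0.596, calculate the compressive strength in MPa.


f'c = 92 / 9^0.596
= 92 / 3.704
= 24.83 MPa

24.83


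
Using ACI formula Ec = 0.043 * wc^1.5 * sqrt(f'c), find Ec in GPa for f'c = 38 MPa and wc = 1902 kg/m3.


Ec = 0.043 * 1902^1.5 * sqrt(38) / 1000
= 21.99 GPa

21.99


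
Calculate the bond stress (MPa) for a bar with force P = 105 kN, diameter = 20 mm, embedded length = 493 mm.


u = P / (pi * db * ld)
= 105 * 1000 / (pi * 20 * 493)
= 3.39 MPa

3.39


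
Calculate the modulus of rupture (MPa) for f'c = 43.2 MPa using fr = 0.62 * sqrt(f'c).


fr = 0.62 * sqrt(43.2)
= 4.075 MPa

4.075


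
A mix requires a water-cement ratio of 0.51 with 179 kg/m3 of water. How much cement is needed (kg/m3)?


Cement = water / (w/c)
= 179 / 0.51
= 351.0 kg/m3

351.0


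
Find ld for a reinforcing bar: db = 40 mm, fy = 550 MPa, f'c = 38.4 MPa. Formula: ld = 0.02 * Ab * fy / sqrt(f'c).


Ab = pi * 40^2 / 4 = 1256.637 mm2
ld = 0.02 * 1256.637 * 550 / sqrt(38.4)
= 2230.7 mm

2230.7


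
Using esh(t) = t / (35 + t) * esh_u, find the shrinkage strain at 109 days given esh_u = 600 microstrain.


esh(109) = 109 / (35 + 109) * 600
= 109 / 144 * 600
= 454.2 microstrain

454.2


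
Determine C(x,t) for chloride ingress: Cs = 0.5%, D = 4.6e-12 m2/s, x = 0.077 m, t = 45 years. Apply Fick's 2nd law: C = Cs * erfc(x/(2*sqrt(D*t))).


t_seconds = 45 * 365.25 * 24 * 3600 = 1420092000.0 s
arg = 0.077 / (2 * sqrt(4.6e-12 * 1420092000.0))
= 0.4763
erfc(0.4763) = 0.5005
C = 0.5 * 0.5005 = 0.2503%

0.2503


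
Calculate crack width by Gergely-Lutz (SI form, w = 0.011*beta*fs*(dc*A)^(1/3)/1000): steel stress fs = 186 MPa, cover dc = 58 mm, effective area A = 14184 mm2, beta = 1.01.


w = 0.011 * beta * fs * (dc * A)^(1/3) / 1000
= 0.011 * 1.01 * 186 * (58 * 14184)^(1/3) / 1000
= 0.194 mm

0.194


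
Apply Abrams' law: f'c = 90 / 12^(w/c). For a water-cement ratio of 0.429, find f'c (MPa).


f'c = 90 / 12^0.429
= 90 / 2.904
= 30.99 MPa

30.99


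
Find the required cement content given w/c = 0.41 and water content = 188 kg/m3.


Cement = water / (w/c)
= 188 / 0.41
= 458.5 kg/m3

458.5


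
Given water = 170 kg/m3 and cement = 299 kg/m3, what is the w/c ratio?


w/c = water / cement
w/c = 170 / 299 = 0.569

0.569


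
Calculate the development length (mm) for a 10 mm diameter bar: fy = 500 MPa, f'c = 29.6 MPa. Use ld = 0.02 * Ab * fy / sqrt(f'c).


Ab = pi * 10^2 / 4 = 78.54 mm2
ld = 0.02 * 78.54 * 500 / sqrt(29.6)
= 144.4 mm

144.4


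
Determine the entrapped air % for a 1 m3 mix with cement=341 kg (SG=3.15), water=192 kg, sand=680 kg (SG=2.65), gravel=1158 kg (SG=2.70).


Vol cement = 341 / (3.15 * 1000) = 0.108254 m3
Vol water = 192 / 1000 = 0.192 m3
Vol sand = 680 / (2.65 * 1000) = 0.256604 m3
Vol gravel = 1158 / (2.70 * 1000) = 0.428889 m3
Total solid + water volume = 0.985747 m3
Air = (1 - 0.985747) * 100 = 1.43%

1.43


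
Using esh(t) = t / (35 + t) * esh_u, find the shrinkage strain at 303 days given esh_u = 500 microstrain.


esh(303) = 303 / (35 + 303) * 500
= 303 / 338 * 500
= 448.2 microstrain

448.2


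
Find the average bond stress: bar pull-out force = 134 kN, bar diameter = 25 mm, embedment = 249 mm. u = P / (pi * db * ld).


u = P / (pi * db * ld)
= 134 * 1000 / (pi * 25 * 249)
= 6.852 MPa

6.852


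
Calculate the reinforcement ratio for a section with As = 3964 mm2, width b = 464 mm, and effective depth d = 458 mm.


rho = As / (b * d)
= 3964 / (464 * 458)
= 0.0187

0.0187


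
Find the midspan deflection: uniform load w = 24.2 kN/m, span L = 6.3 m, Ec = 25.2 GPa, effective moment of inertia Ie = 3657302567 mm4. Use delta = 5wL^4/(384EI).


Convert: L = 6.3 m = 6300 mm, Ec = 25.2 GPa = 25200 MPa
delta = 5 * 24.2 * 6300^4 / (384 * 25200 * 3657302567)
= 5.39 mm

5.39


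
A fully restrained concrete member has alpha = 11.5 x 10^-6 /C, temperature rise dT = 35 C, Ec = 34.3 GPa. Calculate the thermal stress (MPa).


sigma = alpha * dT * Ec
= 11.5e-6 * 35 * 34.3 * 1000
= 13.806 MPa

13.806


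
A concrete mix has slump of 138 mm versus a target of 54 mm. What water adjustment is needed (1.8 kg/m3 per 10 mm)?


Difference = 54 - 138 = -84 mm
Water adjustment = -84 * 1.8 / 10 = -15.1 kg/m3

-15.1


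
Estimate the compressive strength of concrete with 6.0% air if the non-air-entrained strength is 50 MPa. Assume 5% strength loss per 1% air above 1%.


Strength loss = (6.0 - 1) * 5 = 25.0%
f'c = 50 * (1 - 25.0/100)
= 37.5 MPa

37.5


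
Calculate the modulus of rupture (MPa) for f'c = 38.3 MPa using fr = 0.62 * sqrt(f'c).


fr = 0.62 * sqrt(38.3)
= 3.837 MPa

3.837


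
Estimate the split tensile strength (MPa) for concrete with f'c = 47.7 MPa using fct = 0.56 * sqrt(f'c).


fct = 0.56 * sqrt(47.7)
= 0.56 * 6.907
= 3.868 MPa

3.868


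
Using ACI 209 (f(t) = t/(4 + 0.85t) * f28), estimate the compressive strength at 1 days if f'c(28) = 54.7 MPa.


f(1) = 1 / (4 + 0.85 * 1) * 54.7
= 1 / 4.85 * 54.7
= 11.28 MPa

11.28


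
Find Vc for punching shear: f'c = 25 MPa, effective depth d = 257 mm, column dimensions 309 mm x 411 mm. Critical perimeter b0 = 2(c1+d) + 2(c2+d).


b0 = 2*(309 + 257) + 2*(411 + 257) = 2468 mm
Vc = 0.33 * sqrt(25) * 2468 * 257 / 1000
= 1046.56 kN

1046.56


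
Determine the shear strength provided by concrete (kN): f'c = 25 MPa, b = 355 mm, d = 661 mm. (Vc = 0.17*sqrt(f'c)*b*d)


Vc = 0.17 * sqrt(25) * 355 * 661 / 1000
= 199.46 kN

199.46


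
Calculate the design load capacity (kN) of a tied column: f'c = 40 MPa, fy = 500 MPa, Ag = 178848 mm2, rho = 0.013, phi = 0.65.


Ast = rho * Ag = 0.013 * 178848 = 2325.024 mm2
phi*Pn = 0.65 * 0.80 * (0.85 * 40 * (178848 - 2325.024) + 500 * 2325.024) / 1000
= 3725.43 kN

3725.43


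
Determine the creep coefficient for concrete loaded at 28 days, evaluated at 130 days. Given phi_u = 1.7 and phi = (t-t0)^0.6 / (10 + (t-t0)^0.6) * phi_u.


dt = 130 - 28 = 102
phi = 102^0.6 / (10 + 102^0.6) * 1.7
= 1.047

1.047


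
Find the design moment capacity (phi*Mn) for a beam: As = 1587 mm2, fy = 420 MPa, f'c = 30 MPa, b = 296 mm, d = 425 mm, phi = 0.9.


a = As * fy / (0.85 * f'c * b)
= 1587 * 420 / (0.85 * 30 * 296)
= 88.3068 mm
Mn = As * fy * (d - a/2) / 10^6
= 253.8495 kN-m
phi*Mn = 0.9 * 253.8495 = 228.46 kN-m

228.46


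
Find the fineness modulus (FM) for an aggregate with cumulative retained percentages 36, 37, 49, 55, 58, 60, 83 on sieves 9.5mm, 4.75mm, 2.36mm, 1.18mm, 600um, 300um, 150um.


FM = sum(cumulative % retained) / 100
= 378 / 100
= 3.78

3.78


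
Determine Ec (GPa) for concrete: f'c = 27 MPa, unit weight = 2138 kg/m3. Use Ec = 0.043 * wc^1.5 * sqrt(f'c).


Ec = 0.043 * 2138^1.5 * sqrt(27) / 1000
= 22.09 GPa

22.09


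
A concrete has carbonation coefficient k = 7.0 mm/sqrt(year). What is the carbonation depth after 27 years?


depth = k * sqrt(t)
= 7.0 * sqrt(27)
= 36.37 mm

36.37


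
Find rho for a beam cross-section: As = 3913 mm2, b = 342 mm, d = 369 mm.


rho = As / (b * d)
= 3913 / (342 * 369)
= 0.031

0.031


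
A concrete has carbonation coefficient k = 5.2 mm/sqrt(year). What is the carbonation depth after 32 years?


depth = k * sqrt(t)
= 5.2 * sqrt(32)
= 29.42 mm

29.42


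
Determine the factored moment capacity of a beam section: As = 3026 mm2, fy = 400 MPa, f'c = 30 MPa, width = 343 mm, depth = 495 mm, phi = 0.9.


a = As * fy / (0.85 * f'c * b)
= 3026 * 400 / (0.85 * 30 * 343)
= 138.3868 mm
Mn = As * fy * (d - a/2) / 10^6
= 515.3963 kN-m
phi*Mn = 0.9 * 515.3963 = 463.86 kN-m

463.86


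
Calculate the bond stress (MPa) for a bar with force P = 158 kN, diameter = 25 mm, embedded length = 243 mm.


u = P / (pi * db * ld)
= 158 * 1000 / (pi * 25 * 243)
= 8.279 MPa

8.279


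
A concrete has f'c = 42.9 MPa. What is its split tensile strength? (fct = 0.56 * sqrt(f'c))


fct = 0.56 * sqrt(42.9)
= 0.56 * 6.55
= 3.668 MPa

3.668


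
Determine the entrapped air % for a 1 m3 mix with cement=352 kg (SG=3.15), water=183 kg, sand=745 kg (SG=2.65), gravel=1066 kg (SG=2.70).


Vol cement = 352 / (3.15 * 1000) = 0.111746 m3
Vol water = 183 / 1000 = 0.183 m3
Vol sand = 745 / (2.65 * 1000) = 0.281132 m3
Vol gravel = 1066 / (2.70 * 1000) = 0.394815 m3
Total solid + water volume = 0.970693 m3
Air = (1 - 0.970693) * 100 = 2.93%

2.93


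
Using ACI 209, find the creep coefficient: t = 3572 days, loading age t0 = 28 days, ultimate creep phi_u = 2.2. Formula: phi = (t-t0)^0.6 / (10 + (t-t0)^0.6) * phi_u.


dt = 3572 - 28 = 3544
phi = 3544^0.6 / (10 + 3544^0.6) * 2.2
= 2.048

2.048


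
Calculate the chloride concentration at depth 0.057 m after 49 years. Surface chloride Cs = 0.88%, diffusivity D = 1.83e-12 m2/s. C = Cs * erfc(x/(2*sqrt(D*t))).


t_seconds = 49 * 365.25 * 24 * 3600 = 1546322400.0 s
arg = 0.057 / (2 * sqrt(1.83e-12 * 1546322400.0))
= 0.5358
erfc(0.5358) = 0.4486
C = 0.88 * 0.4486 = 0.3948%

0.3948


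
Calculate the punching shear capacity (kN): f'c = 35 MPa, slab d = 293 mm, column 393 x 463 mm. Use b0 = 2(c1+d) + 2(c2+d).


b0 = 2*(393 + 293) + 2*(463 + 293) = 2884 mm
Vc = 0.33 * sqrt(35) * 2884 * 293 / 1000
= 1649.72 kN

1649.72


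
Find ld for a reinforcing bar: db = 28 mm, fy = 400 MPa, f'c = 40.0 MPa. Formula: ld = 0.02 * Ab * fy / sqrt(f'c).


Ab = pi * 28^2 / 4 = 615.752 mm2
ld = 0.02 * 615.752 * 400 / sqrt(40.0)
= 778.9 mm

778.9


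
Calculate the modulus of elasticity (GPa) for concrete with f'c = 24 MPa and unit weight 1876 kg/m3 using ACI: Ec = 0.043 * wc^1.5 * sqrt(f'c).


Ec = 0.043 * 1876^1.5 * sqrt(24) / 1000
= 17.12 GPa

17.12


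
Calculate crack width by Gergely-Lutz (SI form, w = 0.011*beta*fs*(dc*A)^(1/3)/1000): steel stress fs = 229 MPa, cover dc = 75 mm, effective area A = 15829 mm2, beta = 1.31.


w = 0.011 * beta * fs * (dc * A)^(1/3) / 1000
= 0.011 * 1.31 * 229 * (75 * 15829)^(1/3) / 1000
= 0.349 mm

0.349


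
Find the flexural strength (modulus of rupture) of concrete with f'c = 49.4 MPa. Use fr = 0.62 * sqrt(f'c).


fr = 0.62 * sqrt(49.4)
= 4.358 MPa

4.358


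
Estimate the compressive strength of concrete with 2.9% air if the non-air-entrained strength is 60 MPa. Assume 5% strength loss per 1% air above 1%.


Strength loss = (2.9 - 1) * 5 = 9.5%
f'c = 60 * (1 - 9.5/100)
= 54.3 MPa

54.3


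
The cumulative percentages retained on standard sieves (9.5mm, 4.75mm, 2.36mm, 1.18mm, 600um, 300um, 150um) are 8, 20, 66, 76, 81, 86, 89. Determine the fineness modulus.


FM = sum(cumulative % retained) / 100
= 426 / 100
= 4.26

4.26


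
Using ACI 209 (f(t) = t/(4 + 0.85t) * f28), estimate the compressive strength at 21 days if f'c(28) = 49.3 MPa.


f(21) = 21 / (4 + 0.85 * 21) * 49.3
= 21 / 21.85 * 49.3
= 47.38 MPa

47.38


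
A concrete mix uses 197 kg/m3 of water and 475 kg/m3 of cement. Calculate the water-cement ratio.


w/c = water / cement
w/c = 197 / 475 = 0.415

0.415


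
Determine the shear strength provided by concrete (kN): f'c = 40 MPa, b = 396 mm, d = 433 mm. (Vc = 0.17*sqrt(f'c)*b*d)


Vc = 0.17 * sqrt(40) * 396 * 433 / 1000
= 184.36 kN

184.36


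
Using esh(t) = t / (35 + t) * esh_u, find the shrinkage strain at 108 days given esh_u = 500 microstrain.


esh(108) = 108 / (35 + 108) * 500
= 108 / 143 * 500
= 377.6 microstrain

377.6


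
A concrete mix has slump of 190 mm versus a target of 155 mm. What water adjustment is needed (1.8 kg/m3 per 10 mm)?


Difference = 155 - 190 = -35 mm
Water adjustment = -35 * 1.8 / 10 = -6.3 kg/m3

-6.3


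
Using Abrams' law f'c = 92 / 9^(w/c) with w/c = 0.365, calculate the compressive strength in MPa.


f'c = 92 / 9^0.365
= 92 / 2.23
= 41.26 MPa

41.26


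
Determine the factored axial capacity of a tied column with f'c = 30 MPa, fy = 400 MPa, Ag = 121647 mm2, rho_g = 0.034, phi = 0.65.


Ast = rho * Ag = 0.034 * 121647 = 4135.998 mm2
phi*Pn = 0.65 * 0.80 * (0.85 * 30 * (121647 - 4135.998) + 400 * 4135.998) / 1000
= 2418.48 kN

2418.48
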